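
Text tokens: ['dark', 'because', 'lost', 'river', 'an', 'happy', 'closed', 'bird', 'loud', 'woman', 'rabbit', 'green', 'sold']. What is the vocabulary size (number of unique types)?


Listing all tokens and tracking unique types:
  Token 1: 'dark' -> NEW (unique so far: 1)
  Token 2: 'because' -> NEW (unique so far: 2)
  Token 3: 'lost' -> NEW (unique so far: 3)
  Token 4: 'river' -> NEW (unique so far: 4)
  Token 5: 'an' -> NEW (unique so far: 5)
  Token 6: 'happy' -> NEW (unique so far: 6)
  Token 7: 'closed' -> NEW (unique so far: 7)
  Token 8: 'bird' -> NEW (unique so far: 8)
  Token 9: 'loud' -> NEW (unique so far: 9)
  Token 10: 'woman' -> NEW (unique so far: 10)
  Token 11: 'rabbit' -> NEW (unique so far: 11)
  Token 12: 'green' -> NEW (unique so far: 12)
  Token 13: 'sold' -> NEW (unique so far: 13)
Unique types: ('an', 'because', 'bird', 'closed', 'dark', 'green', 'happy', 'lost', 'loud', 'rabbit', 'river', 'sold', 'woman')
Vocabulary size: 13

13


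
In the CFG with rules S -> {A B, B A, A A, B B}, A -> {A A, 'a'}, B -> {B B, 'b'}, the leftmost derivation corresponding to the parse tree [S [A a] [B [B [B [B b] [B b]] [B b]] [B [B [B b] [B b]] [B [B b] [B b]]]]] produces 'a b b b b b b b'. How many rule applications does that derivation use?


Every bracketed nonterminal node [X ...] in the tree is produced by exactly one rule application.
Reading the tree off as a leftmost derivation:
  Step 1: S  =>  A B   (applied S -> A B)
  Step 2: A B  =>  a B   (applied A -> a)
  Step 3: a B  =>  a B B   (applied B -> B B)
  Step 4: a B B  =>  a B B B   (applied B -> B B)
  Step 5: a B B B  =>  a B B B B   (applied B -> B B)
  Step 6: a B B B B  =>  a b B B B   (applied B -> b)
  Step 7: a b B B B  =>  a b b B B   (applied B -> b)
  Step 8: a b b B B  =>  a b b b B   (applied B -> b)
  Step 9: a b b b B  =>  a b b b B B   (applied B -> B B)
  Step 10: a b b b B B  =>  a b b b B B B   (applied B -> B B)
  Step 11: a b b b B B B  =>  a b b b b B B   (applied B -> b)
  Step 12: a b b b b B B  =>  a b b b b b B   (applied B -> b)
  Step 13: a b b b b b B  =>  a b b b b b B B   (applied B -> B B)
  Step 14: a b b b b b B B  =>  a b b b b b b B   (applied B -> b)
  Step 15: a b b b b b b B  =>  a b b b b b b b   (applied B -> b)
Final yield: a b b b b b b b
Total rewrite steps: 15

15


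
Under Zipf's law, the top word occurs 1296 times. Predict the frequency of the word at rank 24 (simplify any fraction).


Zipf's law: freq(rank) = f1 / rank
f1 = 1296, rank = 24
freq = 1296 / 24
= 54

54


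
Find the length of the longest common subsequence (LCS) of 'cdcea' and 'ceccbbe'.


DP table for LCS of 'cdcea' and 'ceccbbe':
       c  e  c  c  b  b  e
    0  0  0  0  0  0  0  0
  c 0  1  1  1  1  1  1  1
  d 0  1  1  1  1  1  1  1
  c 0  1  1  2  2  2  2  2
  e 0  1  2  2  2  2  2  3
  a 0  1  2  2  2  2  2  3
LCS: 'cce'
LCS length = 3

3


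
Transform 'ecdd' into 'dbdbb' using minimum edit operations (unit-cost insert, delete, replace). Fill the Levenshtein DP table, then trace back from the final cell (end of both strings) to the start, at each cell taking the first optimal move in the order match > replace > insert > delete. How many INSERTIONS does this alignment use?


Edit distance = 4. Backtracking from cell (4, 5) with preference match > replace > insert > delete,
then listing the resulting alignment 'ecdd' -> 'dbdbb' left to right:
  Step 1: replace e->d
  Step 2: replace c->b
  Step 3: keep 'd'
  Step 4: insert 'b' [insertion #1]
  Step 5: replace d->b
Total insertions: 1

1


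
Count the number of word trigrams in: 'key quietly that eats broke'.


Word trigrams from [5] words:
  Trigram 1: (key quietly that)
  Trigram 2: (quietly that eats)
  Trigram 3: (that eats broke)
Total word trigrams: 5 - 2 = 3

3


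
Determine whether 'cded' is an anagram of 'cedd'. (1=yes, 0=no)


Sort characters of 'cded': 'cdde'
Sort characters of 'cedd': 'cdde'
Sorted forms match -> they ARE anagrams
Result: 1

1


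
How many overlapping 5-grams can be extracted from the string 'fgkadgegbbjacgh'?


String 'fgkadgegbbjacgh' has length L = 15.
Number of overlapping n-grams = L - n + 1
Substituting: 15 - 5 + 1 = 11

11


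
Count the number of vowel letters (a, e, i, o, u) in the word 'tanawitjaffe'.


Scanning each character of 'tanawitjaffe':
  Position 1: 't' -> consonant (running count: 0)
  Position 2: 'a' -> vowel (running count: 1)
  Position 3: 'n' -> consonant (running count: 1)
  Position 4: 'a' -> vowel (running count: 2)
  Position 5: 'w' -> consonant (running count: 2)
  Position 6: 'i' -> vowel (running count: 3)
  Position 7: 't' -> consonant (running count: 3)
  Position 8: 'j' -> consonant (running count: 3)
  Position 9: 'a' -> vowel (running count: 4)
  Position 10: 'f' -> consonant (running count: 4)
  Position 11: 'f' -> consonant (running count: 4)
  Position 12: 'e' -> vowel (running count: 5)
Total vowels: 5

5


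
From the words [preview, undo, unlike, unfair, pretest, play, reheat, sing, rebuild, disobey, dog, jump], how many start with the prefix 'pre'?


Checking each word for prefix 'pre':
  'preview' -> YES, starts with 'pre' (count: 1)
  'undo' -> no (count: 1)
  'unlike' -> no (count: 1)
  'unfair' -> no (count: 1)
  'pretest' -> YES, starts with 'pre' (count: 2)
  'play' -> no (count: 2)
  'reheat' -> no (count: 2)
  'sing' -> no (count: 2)
  'rebuild' -> no (count: 2)
  'disobey' -> no (count: 2)
  'dog' -> no (count: 2)
  'jump' -> no (count: 2)
Total with prefix 'pre': 2

2


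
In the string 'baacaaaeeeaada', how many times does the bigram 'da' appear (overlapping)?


Scanning 'baacaaaeeeaada' for bigram 'da':
  Position 0: 'ba' -> no
  Position 1: 'aa' -> no
  Position 2: 'ac' -> no
  Position 3: 'ca' -> no
  Position 4: 'aa' -> no
  Position 5: 'aa' -> no
  Position 6: 'ae' -> no
  Position 7: 'ee' -> no
  Position 8: 'ee' -> no
  Position 9: 'ea' -> no
  Position 10: 'aa' -> no
  Position 11: 'ad' -> no
  Position 12: 'da' -> MATCH
Total matches: 1

1


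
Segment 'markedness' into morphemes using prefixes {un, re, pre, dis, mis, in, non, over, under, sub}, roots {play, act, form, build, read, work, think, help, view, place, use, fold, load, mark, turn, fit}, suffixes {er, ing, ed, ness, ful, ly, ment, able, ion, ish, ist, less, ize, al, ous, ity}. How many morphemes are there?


Segmenting 'markedness' against the inventory:
  'mark' -> root (morpheme 1)
  'ed' -> suffix (morpheme 2)
  'ness' -> suffix (morpheme 3)
Total morphemes: 3

3


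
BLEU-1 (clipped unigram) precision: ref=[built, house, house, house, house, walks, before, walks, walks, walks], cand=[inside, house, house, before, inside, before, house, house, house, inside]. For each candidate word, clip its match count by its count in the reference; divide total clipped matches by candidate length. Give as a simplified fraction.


Reference word counts: {'before': 1, 'built': 1, 'house': 4, 'walks': 4}
Checking each candidate word (with clipping):
  'inside' -> not in reference -> no match (matches: 0)
  'house' -> in reference (ref count 4, used 1/4) -> match (matches: 1)
  'house' -> in reference (ref count 4, used 2/4) -> match (matches: 2)
  'before' -> in reference (ref count 1, used 1/1) -> match (matches: 3)
  'inside' -> not in reference -> no match (matches: 3)
  'before' -> ref count 1 already used up (1/1) -> clipped, no match (matches: 3)
  'house' -> in reference (ref count 4, used 3/4) -> match (matches: 4)
  'house' -> in reference (ref count 4, used 4/4) -> match (matches: 5)
  'house' -> ref count 4 already used up (4/4) -> clipped, no match (matches: 5)
  'inside' -> not in reference -> no match (matches: 5)
Clipped matches: 5, Candidate length: 10
Precision = 5/10 = 1/2

1/2


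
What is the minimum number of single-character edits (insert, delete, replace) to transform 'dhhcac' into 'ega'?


Building DP table for s1='dhhcac' (len 6) and s2='ega' (len 3):
       e  g  a
    0  1  2  3
  d 1  1  2  3
  h 2  2  2  3
  h 3  3  3  3
  c 4  4  4  4
  a 5  5  5  4
  c 6  6  6  5
Edit distance = dp[6][3] = 5

5


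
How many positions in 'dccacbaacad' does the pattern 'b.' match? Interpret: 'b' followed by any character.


Pattern: b. means 'b' followed by any character.
Scanning 'dccacbaacad' position-by-position:
  Pos 0: window 'dc' -> no
  Pos 1: window 'cc' -> no
  Pos 2: window 'ca' -> no
  Pos 3: window 'ac' -> no
  Pos 4: window 'cb' -> no
  Pos 5: window 'ba' -> MATCH
  Pos 6: window 'aa' -> no
  Pos 7: window 'ac' -> no
  Pos 8: window 'ca' -> no
  Pos 9: window 'ad' -> no
  Pos 10: window 'd' -> no
Total matches: 1

1


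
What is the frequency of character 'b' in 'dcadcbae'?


Scanning 'dcadcbae' for 'b':
  Position 5: 'b' -> MATCH (count: 1)
Total occurrences of 'b': 1

1


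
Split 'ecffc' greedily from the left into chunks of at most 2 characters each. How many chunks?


'ecffc' has 5 characters.
Chunking with max size 2:
  Chunk 1: 'ec' (positions 0-1)
  Chunk 2: 'ff' (positions 2-3)
  Chunk 3: 'c' (positions 4-4)
Total chunks: ceil(5 / 2) = 3

3


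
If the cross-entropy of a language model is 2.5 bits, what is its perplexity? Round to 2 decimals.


Perplexity formula: PP = 2^H
H = 2.5
PP = 2^2.5
Decompose: 2^2.5 = 2^2 * 2^0.5 = 2^2 * sqrt(2)
2^2 = 4, sqrt(2) ~ 1.4142136
PP ~ 4 * 1.4142136 = 5.6568544
Rounded to 2 decimals: 5.66

5.66


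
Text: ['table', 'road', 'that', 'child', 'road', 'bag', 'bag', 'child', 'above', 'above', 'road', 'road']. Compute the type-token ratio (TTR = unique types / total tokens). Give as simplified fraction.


Tokens: 12
Unique types: ('above', 'bag', 'child', 'road', 'table', 'that') = 6
TTR = 6/12
Simplify: divide both by 6 -> 1/2
TTR = 1/2

1/2


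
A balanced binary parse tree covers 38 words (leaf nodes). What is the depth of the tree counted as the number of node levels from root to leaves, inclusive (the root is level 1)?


In a balanced binary tree with n leaves the deepest leaf is ceil(log2(n)) edges below the root,
so counting node levels inclusive of root and leaves gives ceil(log2(n)) + 1 levels.
log2(38) = 5.2479
ceil(5.2479) = 6
levels = 6 + 1 = 7

7


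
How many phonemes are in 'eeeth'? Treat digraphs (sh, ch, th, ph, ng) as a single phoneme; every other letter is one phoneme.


Parsing 'eeeth' greedily, digraphs first:
  'e' -> vowel phoneme (phonemes so far: 1)
  'e' -> vowel phoneme (phonemes so far: 2)
  'e' -> vowel phoneme (phonemes so far: 3)
  'th' -> digraph (1 consonant phoneme) (phonemes so far: 4)
Total phonemes: 4

4


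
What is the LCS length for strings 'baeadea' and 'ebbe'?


DP table for LCS of 'baeadea' and 'ebbe':
       e  b  b  e
    0  0  0  0  0
  b 0  0  1  1  1
  a 0  0  1  1  1
  e 0  1  1  1  2
  a 0  1  1  1  2
  d 0  1  1  1  2
  e 0  1  1  1  2
  a 0  1  1  1  2
LCS: 'be'
LCS length = 2

2


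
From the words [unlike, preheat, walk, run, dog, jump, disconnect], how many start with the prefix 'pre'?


Checking each word for prefix 'pre':
  'unlike' -> no (count: 0)
  'preheat' -> YES, starts with 'pre' (count: 1)
  'walk' -> no (count: 1)
  'run' -> no (count: 1)
  'dog' -> no (count: 1)
  'jump' -> no (count: 1)
  'disconnect' -> no (count: 1)
Total with prefix 'pre': 1

1


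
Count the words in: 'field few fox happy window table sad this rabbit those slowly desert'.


Counting words by splitting on spaces:
  Word 1: 'field'
  Word 2: 'few'
  Word 3: 'fox'
  Word 4: 'happy'
  Word 5: 'window'
  Word 6: 'table'
  Word 7: 'sad'
  Word 8: 'this'
  Word 9: 'rabbit'
  Word 10: 'those'
  Word 11: 'slowly'
  Word 12: 'desert'
Total words: 12

12


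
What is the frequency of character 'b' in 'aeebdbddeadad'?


Scanning 'aeebdbddeadad' for 'b':
  Position 3: 'b' -> MATCH (count: 1)
  Position 5: 'b' -> MATCH (count: 2)
Total occurrences of 'b': 2

2


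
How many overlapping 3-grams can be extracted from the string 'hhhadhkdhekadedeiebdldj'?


String 'hhhadhkdhekadedeiebdldj' has length L = 23.
Number of overlapping n-grams = L - n + 1
Substituting: 23 - 3 + 1 = 21

21


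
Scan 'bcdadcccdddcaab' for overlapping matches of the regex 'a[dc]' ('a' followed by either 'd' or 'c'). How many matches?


Pattern: a[dc] means 'a' followed by either 'd' or 'c'.
Scanning 'bcdadcccdddcaab' position-by-position:
  Pos 0: window 'bc' -> no
  Pos 1: window 'cd' -> no
  Pos 2: window 'da' -> no
  Pos 3: window 'ad' -> MATCH
  Pos 4: window 'dc' -> no
  Pos 5: window 'cc' -> no
  Pos 6: window 'cc' -> no
  Pos 7: window 'cd' -> no
  Pos 8: window 'dd' -> no
  Pos 9: window 'dd' -> no
  Pos 10: window 'dc' -> no
  Pos 11: window 'ca' -> no
  Pos 12: window 'aa' -> no
  Pos 13: window 'ab' -> no
  Pos 14: window 'b' -> no
Total matches: 1

1


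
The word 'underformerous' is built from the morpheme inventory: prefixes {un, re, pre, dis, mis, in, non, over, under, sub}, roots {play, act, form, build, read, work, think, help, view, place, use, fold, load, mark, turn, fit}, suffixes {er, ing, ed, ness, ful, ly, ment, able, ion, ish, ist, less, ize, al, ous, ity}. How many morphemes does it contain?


Segmenting 'underformerous' against the inventory:
  'under' -> prefix (morpheme 1)
  'form' -> root (morpheme 2)
  'er' -> suffix (morpheme 3)
  'ous' -> suffix (morpheme 4)
Total morphemes: 4

4


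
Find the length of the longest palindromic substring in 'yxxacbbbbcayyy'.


Scanning 'yxxacbbbbcayyy' for palindromic substrings.
Substring at positions 3-10: 'acbbbbca'.
Check: reverse('acbbbbca') = 'acbbbbca' -> palindrome confirmed.
Neighbouring characters ('x' / 'y') break symmetry, so it cannot extend further.
No longer palindromic substring exists; longest length = 8

8


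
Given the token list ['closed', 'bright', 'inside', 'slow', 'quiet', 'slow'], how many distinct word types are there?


Listing all tokens and tracking unique types:
  Token 1: 'closed' -> NEW (unique so far: 1)
  Token 2: 'bright' -> NEW (unique so far: 2)
  Token 3: 'inside' -> NEW (unique so far: 3)
  Token 4: 'slow' -> NEW (unique so far: 4)
  Token 5: 'quiet' -> NEW (unique so far: 5)
  Token 6: 'slow' -> duplicate (unique so far: 5)
Unique types: ('bright', 'closed', 'inside', 'quiet', 'slow')
Vocabulary size: 5

5


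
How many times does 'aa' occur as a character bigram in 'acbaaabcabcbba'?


Scanning 'acbaaabcabcbba' for bigram 'aa':
  Position 0: 'ac' -> no
  Position 1: 'cb' -> no
  Position 2: 'ba' -> no
  Position 3: 'aa' -> MATCH
  Position 4: 'aa' -> MATCH
  Position 5: 'ab' -> no
  Position 6: 'bc' -> no
  Position 7: 'ca' -> no
  Position 8: 'ab' -> no
  Position 9: 'bc' -> no
  Position 10: 'cb' -> no
  Position 11: 'bb' -> no
  Position 12: 'ba' -> no
Total matches: 2

2


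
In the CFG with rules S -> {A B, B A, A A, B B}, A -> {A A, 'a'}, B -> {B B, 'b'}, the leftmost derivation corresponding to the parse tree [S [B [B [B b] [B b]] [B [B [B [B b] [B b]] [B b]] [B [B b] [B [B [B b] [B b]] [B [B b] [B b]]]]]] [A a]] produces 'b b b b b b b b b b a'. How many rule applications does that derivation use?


Every bracketed nonterminal node [X ...] in the tree is produced by exactly one rule application.
Reading the tree off as a leftmost derivation:
  Step 1: S  =>  B A   (applied S -> B A)
  Step 2: B A  =>  B B A   (applied B -> B B)
  Step 3: B B A  =>  B B B A   (applied B -> B B)
  Step 4: B B B A  =>  b B B A   (applied B -> b)
  Step 5: b B B A  =>  b b B A   (applied B -> b)
  Step 6: b b B A  =>  b b B B A   (applied B -> B B)
  Step 7: b b B B A  =>  b b B B B A   (applied B -> B B)
  Step 8: b b B B B A  =>  b b B B B B A   (applied B -> B B)
  Step 9: b b B B B B A  =>  b b b B B B A   (applied B -> b)
  Step 10: b b b B B B A  =>  b b b b B B A   (applied B -> b)
  Step 11: b b b b B B A  =>  b b b b b B A   (applied B -> b)
  Step 12: b b b b b B A  =>  b b b b b B B A   (applied B -> B B)
  Step 13: b b b b b B B A  =>  b b b b b b B A   (applied B -> b)
  Step 14: b b b b b b B A  =>  b b b b b b B B A   (applied B -> B B)
  Step 15: b b b b b b B B A  =>  b b b b b b B B B A   (applied B -> B B)
  Step 16: b b b b b b B B B A  =>  b b b b b b b B B A   (applied B -> b)
  Step 17: b b b b b b b B B A  =>  b b b b b b b b B A   (applied B -> b)
  Step 18: b b b b b b b b B A  =>  b b b b b b b b B B A   (applied B -> B B)
  Step 19: b b b b b b b b B B A  =>  b b b b b b b b b B A   (applied B -> b)
  Step 20: b b b b b b b b b B A  =>  b b b b b b b b b b A   (applied B -> b)
  Step 21: b b b b b b b b b b A  =>  b b b b b b b b b b a   (applied A -> a)
Final yield: b b b b b b b b b b a
Total rewrite steps: 21

21


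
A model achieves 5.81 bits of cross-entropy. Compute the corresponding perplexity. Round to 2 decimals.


Perplexity formula: PP = 2^H
H = 5.81
PP = 2^5.81
Decompose: 2^5.81 = 2^5 * 2^0.81
2^5 = 32, 2^0.81 ~ 1.7532114
PP ~ 32 * 1.7532114 = 56.1027648
Rounded to 2 decimals: 56.10

56.10


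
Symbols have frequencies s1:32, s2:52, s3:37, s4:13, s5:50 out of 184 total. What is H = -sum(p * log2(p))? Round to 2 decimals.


Computing entropy H = -sum(p_i * log2(p_i)):
  s1: p = 32/184 = 0.1739, -p*log2(p) = 0.4389
  s2: p = 52/184 = 0.2826, -p*log2(p) = 0.5152
  s3: p = 37/184 = 0.2011, -p*log2(p) = 0.4653
  s4: p = 13/184 = 0.0707, -p*log2(p) = 0.2701
  s5: p = 50/184 = 0.2717, -p*log2(p) = 0.5108
H = sum of terms = 2.2003
Rounded to 2 decimals: 2.20

2.20


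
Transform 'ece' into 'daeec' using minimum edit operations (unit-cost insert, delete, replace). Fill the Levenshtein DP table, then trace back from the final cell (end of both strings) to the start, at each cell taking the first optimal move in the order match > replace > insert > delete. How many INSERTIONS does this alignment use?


Edit distance = 4. Backtracking from cell (3, 5) with preference match > replace > insert > delete,
then listing the resulting alignment 'ece' -> 'daeec' left to right:
  Step 1: insert 'd' [insertion #1]
  Step 2: insert 'a' [insertion #2]
  Step 3: keep 'e'
  Step 4: replace c->e
  Step 5: replace e->c
Total insertions: 2

2


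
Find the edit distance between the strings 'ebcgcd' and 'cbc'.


Building DP table for s1='ebcgcd' (len 6) and s2='cbc' (len 3):
       c  b  c
    0  1  2  3
  e 1  1  2  3
  b 2  2  1  2
  c 3  2  2  1
  g 4  3  3  2
  c 5  4  4  3
  d 6  5  5  4
Edit distance = dp[6][3] = 4

4


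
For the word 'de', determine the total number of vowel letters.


Scanning each character of 'de':
  Position 1: 'd' -> consonant (running count: 0)
  Position 2: 'e' -> vowel (running count: 1)
Total vowels: 1

1


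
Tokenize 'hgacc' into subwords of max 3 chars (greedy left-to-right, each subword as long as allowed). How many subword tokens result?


'hgacc' has 5 characters.
Chunking with max size 3:
  Chunk 1: 'hga' (positions 0-2)
  Chunk 2: 'cc' (positions 3-4)
Total chunks: ceil(5 / 3) = 2

2


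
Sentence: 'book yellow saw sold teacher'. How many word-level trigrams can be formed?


Word trigrams from [5] words:
  Trigram 1: (book yellow saw)
  Trigram 2: (yellow saw sold)
  Trigram 3: (saw sold teacher)
Total word trigrams: 5 - 2 = 3

3


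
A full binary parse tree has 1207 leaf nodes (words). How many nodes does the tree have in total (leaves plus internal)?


Leaf nodes (terminals): 1207
Internal nodes = n - 1 = 1207 - 1 = 1206
Total = leaves + internal = 1207 + 1206 = 2413

2413


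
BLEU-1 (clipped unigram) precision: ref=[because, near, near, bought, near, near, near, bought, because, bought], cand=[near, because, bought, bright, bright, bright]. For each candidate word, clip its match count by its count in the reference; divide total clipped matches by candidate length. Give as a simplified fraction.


Reference word counts: {'because': 2, 'bought': 3, 'near': 5}
Checking each candidate word (with clipping):
  'near' -> in reference (ref count 5, used 1/5) -> match (matches: 1)
  'because' -> in reference (ref count 2, used 1/2) -> match (matches: 2)
  'bought' -> in reference (ref count 3, used 1/3) -> match (matches: 3)
  'bright' -> not in reference -> no match (matches: 3)
  'bright' -> not in reference -> no match (matches: 3)
  'bright' -> not in reference -> no match (matches: 3)
Clipped matches: 3, Candidate length: 6
Precision = 3/6 = 1/2

1/2


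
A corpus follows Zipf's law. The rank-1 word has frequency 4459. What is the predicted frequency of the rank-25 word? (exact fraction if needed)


Zipf's law: freq(rank) = f1 / rank
f1 = 4459, rank = 25
freq = 4459 / 25
GCD(4459, 25) = 1
Simplified: 4459/25

4459/25


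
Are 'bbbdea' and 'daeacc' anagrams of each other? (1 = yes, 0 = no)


Sort characters of 'bbbdea': 'abbbde'
Sort characters of 'daeacc': 'aaccde'
Sorted forms differ -> they are NOT anagrams
Result: 0

0


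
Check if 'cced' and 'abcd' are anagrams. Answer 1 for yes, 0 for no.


Sort characters of 'cced': 'ccde'
Sort characters of 'abcd': 'abcd'
Sorted forms differ -> they are NOT anagrams
Result: 0

0


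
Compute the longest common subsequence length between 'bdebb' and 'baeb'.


DP table for LCS of 'bdebb' and 'baeb':
       b  a  e  b
    0  0  0  0  0
  b 0  1  1  1  1
  d 0  1  1  1  1
  e 0  1  1  2  2
  b 0  1  1  2  3
  b 0  1  1  2  3
LCS: 'beb'
LCS length = 3

3


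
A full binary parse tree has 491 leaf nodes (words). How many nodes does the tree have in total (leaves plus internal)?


Leaf nodes (terminals): 491
Internal nodes = n - 1 = 491 - 1 = 490
Total = leaves + internal = 491 + 490 = 981

981


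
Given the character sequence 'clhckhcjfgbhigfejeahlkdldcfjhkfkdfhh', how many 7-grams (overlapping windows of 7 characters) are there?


String 'clhckhcjfgbhigfejeahlkdldcfjhkfkdfhh' has length L = 36.
Number of overlapping n-grams = L - n + 1
Substituting: 36 - 7 + 1 = 30

30


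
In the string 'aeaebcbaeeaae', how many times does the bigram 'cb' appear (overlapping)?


Scanning 'aeaebcbaeeaae' for bigram 'cb':
  Position 0: 'ae' -> no
  Position 1: 'ea' -> no
  Position 2: 'ae' -> no
  Position 3: 'eb' -> no
  Position 4: 'bc' -> no
  Position 5: 'cb' -> MATCH
  Position 6: 'ba' -> no
  Position 7: 'ae' -> no
  Position 8: 'ee' -> no
  Position 9: 'ea' -> no
  Position 10: 'aa' -> no
  Position 11: 'ae' -> no
Total matches: 1

1


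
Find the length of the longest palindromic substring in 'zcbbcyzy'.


Scanning 'zcbbcyzy' for palindromic substrings.
Substring at positions 1-4: 'cbbc'.
Check: reverse('cbbc') = 'cbbc' -> palindrome confirmed.
Neighbouring characters ('z' / 'y') break symmetry, so it cannot extend further.
No longer palindromic substring exists; longest length = 4

4


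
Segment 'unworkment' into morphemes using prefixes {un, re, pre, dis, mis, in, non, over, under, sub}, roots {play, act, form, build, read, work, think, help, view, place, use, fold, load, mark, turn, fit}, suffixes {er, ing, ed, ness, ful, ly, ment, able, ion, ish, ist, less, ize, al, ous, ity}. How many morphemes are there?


Segmenting 'unworkment' against the inventory:
  'un' -> prefix (morpheme 1)
  'work' -> root (morpheme 2)
  'ment' -> suffix (morpheme 3)
Total morphemes: 3

3


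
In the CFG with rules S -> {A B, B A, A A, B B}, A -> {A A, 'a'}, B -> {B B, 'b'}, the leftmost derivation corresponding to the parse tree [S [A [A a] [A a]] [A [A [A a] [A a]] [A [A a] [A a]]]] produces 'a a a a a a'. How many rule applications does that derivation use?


Every bracketed nonterminal node [X ...] in the tree is produced by exactly one rule application.
Reading the tree off as a leftmost derivation:
  Step 1: S  =>  A A   (applied S -> A A)
  Step 2: A A  =>  A A A   (applied A -> A A)
  Step 3: A A A  =>  a A A   (applied A -> a)
  Step 4: a A A  =>  a a A   (applied A -> a)
  Step 5: a a A  =>  a a A A   (applied A -> A A)
  Step 6: a a A A  =>  a a A A A   (applied A -> A A)
  Step 7: a a A A A  =>  a a a A A   (applied A -> a)
  Step 8: a a a A A  =>  a a a a A   (applied A -> a)
  Step 9: a a a a A  =>  a a a a A A   (applied A -> A A)
  Step 10: a a a a A A  =>  a a a a a A   (applied A -> a)
  Step 11: a a a a a A  =>  a a a a a a   (applied A -> a)
Final yield: a a a a a a
Total rewrite steps: 11

11


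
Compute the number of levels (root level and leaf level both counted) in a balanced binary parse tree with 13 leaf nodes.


In a balanced binary tree with n leaves the deepest leaf is ceil(log2(n)) edges below the root,
so counting node levels inclusive of root and leaves gives ceil(log2(n)) + 1 levels.
log2(13) = 3.7004
ceil(3.7004) = 4
levels = 4 + 1 = 5

5


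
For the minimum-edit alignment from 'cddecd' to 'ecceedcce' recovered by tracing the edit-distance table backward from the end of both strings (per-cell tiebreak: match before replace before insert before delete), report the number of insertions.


Edit distance = 6. Backtracking from cell (6, 9) with preference match > replace > insert > delete,
then listing the resulting alignment 'cddecd' -> 'ecceedcce' left to right:
  Step 1: insert 'e' [insertion #1]
  Step 2: insert 'c' [insertion #2]
  Step 3: keep 'c'
  Step 4: insert 'e' [insertion #3]
  Step 5: replace d->e
  Step 6: keep 'd'
  Step 7: replace e->c
  Step 8: keep 'c'
  Step 9: replace d->e
Total insertions: 3

3


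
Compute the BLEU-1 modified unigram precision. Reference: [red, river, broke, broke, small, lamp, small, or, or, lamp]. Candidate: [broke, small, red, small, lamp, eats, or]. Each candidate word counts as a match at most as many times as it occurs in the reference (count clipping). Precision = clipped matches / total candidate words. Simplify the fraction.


Reference word counts: {'broke': 2, 'lamp': 2, 'or': 2, 'red': 1, 'river': 1, 'small': 2}
Checking each candidate word (with clipping):
  'broke' -> in reference (ref count 2, used 1/2) -> match (matches: 1)
  'small' -> in reference (ref count 2, used 1/2) -> match (matches: 2)
  'red' -> in reference (ref count 1, used 1/1) -> match (matches: 3)
  'small' -> in reference (ref count 2, used 2/2) -> match (matches: 4)
  'lamp' -> in reference (ref count 2, used 1/2) -> match (matches: 5)
  'eats' -> not in reference -> no match (matches: 5)
  'or' -> in reference (ref count 2, used 1/2) -> match (matches: 6)
Clipped matches: 6, Candidate length: 7
Precision = 6/7

6/7


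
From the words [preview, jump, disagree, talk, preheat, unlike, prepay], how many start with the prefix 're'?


Checking each word for prefix 're':
  'preview' -> no (count: 0)
  'jump' -> no (count: 0)
  'disagree' -> no (count: 0)
  'talk' -> no (count: 0)
  'preheat' -> no (count: 0)
  'unlike' -> no (count: 0)
  'prepay' -> no (count: 0)
Total with prefix 're': 0

0


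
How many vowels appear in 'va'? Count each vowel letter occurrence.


Scanning each character of 'va':
  Position 1: 'v' -> consonant (running count: 0)
  Position 2: 'a' -> vowel (running count: 1)
Total vowels: 1

1


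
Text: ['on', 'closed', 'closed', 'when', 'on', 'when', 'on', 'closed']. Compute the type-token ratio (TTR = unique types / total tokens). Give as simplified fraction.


Tokens: 8
Unique types: ('closed', 'on', 'when') = 3
TTR = 3/8
Already in lowest terms.

3/8


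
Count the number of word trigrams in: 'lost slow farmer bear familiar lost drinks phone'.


Word trigrams from [8] words:
  Trigram 1: (lost slow farmer)
  Trigram 2: (slow farmer bear)
  Trigram 3: (farmer bear familiar)
  Trigram 4: (bear familiar lost)
  Trigram 5: (familiar lost drinks)
  Trigram 6: (lost drinks phone)
Total word trigrams: 8 - 2 = 6

6


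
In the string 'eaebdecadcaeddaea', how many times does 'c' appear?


Scanning 'eaebdecadcaeddaea' for 'c':
  Position 6: 'c' -> MATCH (count: 1)
  Position 9: 'c' -> MATCH (count: 2)
Total occurrences of 'c': 2

2


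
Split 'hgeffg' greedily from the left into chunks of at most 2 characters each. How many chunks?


'hgeffg' has 6 characters.
Chunking with max size 2:
  Chunk 1: 'hg' (positions 0-1)
  Chunk 2: 'ef' (positions 2-3)
  Chunk 3: 'fg' (positions 4-5)
Total chunks: ceil(6 / 2) = 3

3


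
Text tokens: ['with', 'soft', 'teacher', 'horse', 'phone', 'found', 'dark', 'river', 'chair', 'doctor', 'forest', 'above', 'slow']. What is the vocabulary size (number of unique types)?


Listing all tokens and tracking unique types:
  Token 1: 'with' -> NEW (unique so far: 1)
  Token 2: 'soft' -> NEW (unique so far: 2)
  Token 3: 'teacher' -> NEW (unique so far: 3)
  Token 4: 'horse' -> NEW (unique so far: 4)
  Token 5: 'phone' -> NEW (unique so far: 5)
  Token 6: 'found' -> NEW (unique so far: 6)
  Token 7: 'dark' -> NEW (unique so far: 7)
  Token 8: 'river' -> NEW (unique so far: 8)
  Token 9: 'chair' -> NEW (unique so far: 9)
  Token 10: 'doctor' -> NEW (unique so far: 10)
  Token 11: 'forest' -> NEW (unique so far: 11)
  Token 12: 'above' -> NEW (unique so far: 12)
  Token 13: 'slow' -> NEW (unique so far: 13)
Unique types: ('above', 'chair', 'dark', 'doctor', 'forest', 'found', 'horse', 'phone', 'river', 'slow', 'soft', 'teacher', 'with')
Vocabulary size: 13

13


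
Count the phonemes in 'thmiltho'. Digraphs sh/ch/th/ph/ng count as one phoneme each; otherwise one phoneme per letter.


Parsing 'thmiltho' greedily, digraphs first:
  'th' -> digraph (1 consonant phoneme) (phonemes so far: 1)
  'm' -> consonant phoneme (phonemes so far: 2)
  'i' -> vowel phoneme (phonemes so far: 3)
  'l' -> consonant phoneme (phonemes so far: 4)
  'th' -> digraph (1 consonant phoneme) (phonemes so far: 5)
  'o' -> vowel phoneme (phonemes so far: 6)
Total phonemes: 6

6


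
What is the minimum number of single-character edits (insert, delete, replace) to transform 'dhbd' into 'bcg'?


Building DP table for s1='dhbd' (len 4) and s2='bcg' (len 3):
       b  c  g
    0  1  2  3
  d 1  1  2  3
  h 2  2  2  3
  b 3  2  3  3
  d 4  3  3  4
Edit distance = dp[4][3] = 4

4


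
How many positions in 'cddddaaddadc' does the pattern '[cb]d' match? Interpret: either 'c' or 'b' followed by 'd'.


Pattern: [cb]d means either 'c' or 'b' followed by 'd'.
Scanning 'cddddaaddadc' position-by-position:
  Pos 0: window 'cd' -> MATCH
  Pos 1: window 'dd' -> no
  Pos 2: window 'dd' -> no
  Pos 3: window 'dd' -> no
  Pos 4: window 'da' -> no
  Pos 5: window 'aa' -> no
  Pos 6: window 'ad' -> no
  Pos 7: window 'dd' -> no
  Pos 8: window 'da' -> no
  Pos 9: window 'ad' -> no
  Pos 10: window 'dc' -> no
  Pos 11: window 'c' -> no
Total matches: 1

1


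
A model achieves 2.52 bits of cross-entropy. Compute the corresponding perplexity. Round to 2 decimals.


Perplexity formula: PP = 2^H
H = 2.52
PP = 2^2.52
Decompose: 2^2.52 = 2^2 * 2^0.52
2^2 = 4, 2^0.52 ~ 1.4339552
PP ~ 4 * 1.4339552 = 5.7358208
Rounded to 2 decimals: 5.74

5.74


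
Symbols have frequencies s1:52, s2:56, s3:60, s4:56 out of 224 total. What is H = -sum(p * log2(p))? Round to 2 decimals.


Computing entropy H = -sum(p_i * log2(p_i)):
  s1: p = 52/224 = 0.2321, -p*log2(p) = 0.4891
  s2: p = 56/224 = 0.2500, -p*log2(p) = 0.5000
  s3: p = 60/224 = 0.2679, -p*log2(p) = 0.5091
  s4: p = 56/224 = 0.2500, -p*log2(p) = 0.5000
H = sum of terms = 1.9982
Rounded to 2 decimals: 2.00

2.00


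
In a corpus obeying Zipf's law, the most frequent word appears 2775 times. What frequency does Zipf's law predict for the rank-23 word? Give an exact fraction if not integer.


Zipf's law: freq(rank) = f1 / rank
f1 = 2775, rank = 23
freq = 2775 / 23
GCD(2775, 23) = 1
Simplified: 2775/23

2775/23


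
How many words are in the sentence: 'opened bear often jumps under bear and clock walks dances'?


Counting words by splitting on spaces:
  Word 1: 'opened'
  Word 2: 'bear'
  Word 3: 'often'
  Word 4: 'jumps'
  Word 5: 'under'
  Word 6: 'bear'
  Word 7: 'and'
  Word 8: 'clock'
  Word 9: 'walks'
  Word 10: 'dances'
Total words: 10

10


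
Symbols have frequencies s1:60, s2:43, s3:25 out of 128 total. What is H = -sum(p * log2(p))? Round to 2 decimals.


Computing entropy H = -sum(p_i * log2(p_i)):
  s1: p = 60/128 = 0.4688, -p*log2(p) = 0.5124
  s2: p = 43/128 = 0.3359, -p*log2(p) = 0.5287
  s3: p = 25/128 = 0.1953, -p*log2(p) = 0.4602
H = sum of terms = 1.5013
Rounded to 2 decimals: 1.50

1.50


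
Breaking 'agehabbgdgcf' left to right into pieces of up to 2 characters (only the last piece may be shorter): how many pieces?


'agehabbgdgcf' has 12 characters.
Chunking with max size 2:
  Chunk 1: 'ag' (positions 0-1)
  Chunk 2: 'eh' (positions 2-3)
  Chunk 3: 'ab' (positions 4-5)
  Chunk 4: 'bg' (positions 6-7)
  Chunk 5: 'dg' (positions 8-9)
  Chunk 6: 'cf' (positions 10-11)
Total chunks: ceil(12 / 2) = 6

6


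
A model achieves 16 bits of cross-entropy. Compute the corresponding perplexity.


Perplexity formula: PP = 2^H
H = 16
PP = 2^16
PP = 2^16 = 65536

65536


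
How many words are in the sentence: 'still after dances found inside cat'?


Counting words by splitting on spaces:
  Word 1: 'still'
  Word 2: 'after'
  Word 3: 'dances'
  Word 4: 'found'
  Word 5: 'inside'
  Word 6: 'cat'
Total words: 6

6


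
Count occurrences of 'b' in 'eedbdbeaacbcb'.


Scanning 'eedbdbeaacbcb' for 'b':
  Position 3: 'b' -> MATCH (count: 1)
  Position 5: 'b' -> MATCH (count: 2)
  Position 10: 'b' -> MATCH (count: 3)
  Position 12: 'b' -> MATCH (count: 4)
Total occurrences of 'b': 4

4


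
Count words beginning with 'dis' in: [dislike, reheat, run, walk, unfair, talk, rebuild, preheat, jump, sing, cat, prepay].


Checking each word for prefix 'dis':
  'dislike' -> YES, starts with 'dis' (count: 1)
  'reheat' -> no (count: 1)
  'run' -> no (count: 1)
  'walk' -> no (count: 1)
  'unfair' -> no (count: 1)
  'talk' -> no (count: 1)
  'rebuild' -> no (count: 1)
  'preheat' -> no (count: 1)
  'jump' -> no (count: 1)
  'sing' -> no (count: 1)
  'cat' -> no (count: 1)
  'prepay' -> no (count: 1)
Total with prefix 'dis': 1

1


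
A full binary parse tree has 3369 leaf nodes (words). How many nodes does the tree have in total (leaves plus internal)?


Leaf nodes (terminals): 3369
Internal nodes = n - 1 = 3369 - 1 = 3368
Total = leaves + internal = 3369 + 3368 = 6737

6737


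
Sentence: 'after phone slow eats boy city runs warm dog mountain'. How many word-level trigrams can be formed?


Word trigrams from [10] words:
  Trigram 1: (after phone slow)
  Trigram 2: (phone slow eats)
  Trigram 3: (slow eats boy)
  Trigram 4: (eats boy city)
  Trigram 5: (boy city runs)
  Trigram 6: (city runs warm)
  Trigram 7: (runs warm dog)
  Trigram 8: (warm dog mountain)
Total word trigrams: 10 - 2 = 8

8


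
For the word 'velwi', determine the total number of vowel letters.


Scanning each character of 'velwi':
  Position 1: 'v' -> consonant (running count: 0)
  Position 2: 'e' -> vowel (running count: 1)
  Position 3: 'l' -> consonant (running count: 1)
  Position 4: 'w' -> consonant (running count: 1)
  Position 5: 'i' -> vowel (running count: 2)
Total vowels: 2

2


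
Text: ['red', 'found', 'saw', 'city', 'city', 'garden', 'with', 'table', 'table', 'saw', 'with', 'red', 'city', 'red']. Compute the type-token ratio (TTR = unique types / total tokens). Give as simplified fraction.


Tokens: 14
Unique types: ('city', 'found', 'garden', 'red', 'saw', 'table', 'with') = 7
TTR = 7/14
Simplify: divide both by 7 -> 1/2
TTR = 1/2

1/2


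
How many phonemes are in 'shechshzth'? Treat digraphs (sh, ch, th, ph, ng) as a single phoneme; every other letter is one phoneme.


Parsing 'shechshzth' greedily, digraphs first:
  'sh' -> digraph (1 consonant phoneme) (phonemes so far: 1)
  'e' -> vowel phoneme (phonemes so far: 2)
  'ch' -> digraph (1 consonant phoneme) (phonemes so far: 3)
  'sh' -> digraph (1 consonant phoneme) (phonemes so far: 4)
  'z' -> consonant phoneme (phonemes so far: 5)
  'th' -> digraph (1 consonant phoneme) (phonemes so far: 6)
Total phonemes: 6

6


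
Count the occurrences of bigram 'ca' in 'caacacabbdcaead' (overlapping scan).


Scanning 'caacacabbdcaead' for bigram 'ca':
  Position 0: 'ca' -> MATCH
  Position 1: 'aa' -> no
  Position 2: 'ac' -> no
  Position 3: 'ca' -> MATCH
  Position 4: 'ac' -> no
  Position 5: 'ca' -> MATCH
  Position 6: 'ab' -> no
  Position 7: 'bb' -> no
  Position 8: 'bd' -> no
  Position 9: 'dc' -> no
  Position 10: 'ca' -> MATCH
  Position 11: 'ae' -> no
  Position 12: 'ea' -> no
  Position 13: 'ad' -> no
Total matches: 4

4


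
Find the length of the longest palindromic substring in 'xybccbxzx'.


Scanning 'xybccbxzx' for palindromic substrings.
Substring at positions 2-5: 'bccb'.
Check: reverse('bccb') = 'bccb' -> palindrome confirmed.
Neighbouring characters ('y' / 'x') break symmetry, so it cannot extend further.
No longer palindromic substring exists; longest length = 4

4


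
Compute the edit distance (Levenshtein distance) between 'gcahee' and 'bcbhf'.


Building DP table for s1='gcahee' (len 6) and s2='bcbhf' (len 5):
       b  c  b  h  f
    0  1  2  3  4  5
  g 1  1  2  3  4  5
  c 2  2  1  2  3  4
  a 3  3  2  2  3  4
  h 4  4  3  3  2  3
  e 5  5  4  4  3  3
  e 6  6  5  5  4  4
Edit distance = dp[6][5] = 4

4


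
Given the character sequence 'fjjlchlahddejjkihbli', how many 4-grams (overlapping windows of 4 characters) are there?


String 'fjjlchlahddejjkihbli' has length L = 20.
Number of overlapping n-grams = L - n + 1
Substituting: 20 - 4 + 1 = 17

17


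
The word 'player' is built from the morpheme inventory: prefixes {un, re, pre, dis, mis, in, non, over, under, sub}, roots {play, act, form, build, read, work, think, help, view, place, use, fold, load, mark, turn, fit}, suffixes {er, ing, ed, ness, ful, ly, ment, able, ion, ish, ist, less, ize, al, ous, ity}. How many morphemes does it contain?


Segmenting 'player' against the inventory:
  'play' -> root (morpheme 1)
  'er' -> suffix (morpheme 2)
Total morphemes: 2

2


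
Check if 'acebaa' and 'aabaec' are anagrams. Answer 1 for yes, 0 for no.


Sort characters of 'acebaa': 'aaabce'
Sort characters of 'aabaec': 'aaabce'
Sorted forms match -> they ARE anagrams
Result: 1

1


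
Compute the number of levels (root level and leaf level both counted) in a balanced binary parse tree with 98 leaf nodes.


In a balanced binary tree with n leaves the deepest leaf is ceil(log2(n)) edges below the root,
so counting node levels inclusive of root and leaves gives ceil(log2(n)) + 1 levels.
log2(98) = 6.6147
ceil(6.6147) = 7
levels = 7 + 1 = 8

8


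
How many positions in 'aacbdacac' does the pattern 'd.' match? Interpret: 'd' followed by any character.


Pattern: d. means 'd' followed by any character.
Scanning 'aacbdacac' position-by-position:
  Pos 0: window 'aa' -> no
  Pos 1: window 'ac' -> no
  Pos 2: window 'cb' -> no
  Pos 3: window 'bd' -> no
  Pos 4: window 'da' -> MATCH
  Pos 5: window 'ac' -> no
  Pos 6: window 'ca' -> no
  Pos 7: window 'ac' -> no
  Pos 8: window 'c' -> no
Total matches: 1

1


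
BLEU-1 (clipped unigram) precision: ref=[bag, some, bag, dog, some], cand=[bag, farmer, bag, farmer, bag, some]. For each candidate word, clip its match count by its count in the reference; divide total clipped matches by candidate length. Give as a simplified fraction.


Reference word counts: {'bag': 2, 'dog': 1, 'some': 2}
Checking each candidate word (with clipping):
  'bag' -> in reference (ref count 2, used 1/2) -> match (matches: 1)
  'farmer' -> not in reference -> no match (matches: 1)
  'bag' -> in reference (ref count 2, used 2/2) -> match (matches: 2)
  'farmer' -> not in reference -> no match (matches: 2)
  'bag' -> ref count 2 already used up (2/2) -> clipped, no match (matches: 2)
  'some' -> in reference (ref count 2, used 1/2) -> match (matches: 3)
Clipped matches: 3, Candidate length: 6
Precision = 3/6 = 1/2

1/2


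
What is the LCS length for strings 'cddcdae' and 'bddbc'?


DP table for LCS of 'cddcdae' and 'bddbc':
       b  d  d  b  c
    0  0  0  0  0  0
  c 0  0  0  0  0  1
  d 0  0  1  1  1  1
  d 0  0  1  2  2  2
  c 0  0  1  2  2  3
  d 0  0  1  2  2  3
  a 0  0  1  2  2  3
  e 0  0  1  2  2  3
LCS: 'ddc'
LCS length = 3

3


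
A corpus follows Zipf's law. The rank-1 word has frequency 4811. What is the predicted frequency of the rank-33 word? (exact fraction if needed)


Zipf's law: freq(rank) = f1 / rank
f1 = 4811, rank = 33
freq = 4811 / 33
GCD(4811, 33) = 1
Simplified: 4811/33

4811/33
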